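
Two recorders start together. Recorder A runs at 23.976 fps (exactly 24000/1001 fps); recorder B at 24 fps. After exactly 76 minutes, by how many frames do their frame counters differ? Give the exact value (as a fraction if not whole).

109440/1001 frames

76 min = 4560 s.
A emits 24000/1001 × 4560 = 109440000/1001 frames; B emits 24 × 4560 = 109440.
Difference = 109440/1001 frames (≈ 109.3307); B is ahead of A.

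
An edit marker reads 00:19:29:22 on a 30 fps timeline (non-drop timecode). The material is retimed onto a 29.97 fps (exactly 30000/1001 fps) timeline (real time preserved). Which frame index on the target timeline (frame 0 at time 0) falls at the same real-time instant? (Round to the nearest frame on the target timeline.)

Source frame index: (0×3600 + 19×60 + 29) × 30 + 22 = 35092.
Real time: 35092 / (30) = 17546/15 s.
Target frame: (17546/15) × (30000/1001) = 35092000/1001 ≈ 35056.943 → 35057.

frame 35057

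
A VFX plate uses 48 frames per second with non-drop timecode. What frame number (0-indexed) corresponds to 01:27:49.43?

frame 252955

Total seconds to the label: (1 × 3600 + 27 × 60 + 49) = 5269.
Frame index = 5269 × 48 + 43 = 252955.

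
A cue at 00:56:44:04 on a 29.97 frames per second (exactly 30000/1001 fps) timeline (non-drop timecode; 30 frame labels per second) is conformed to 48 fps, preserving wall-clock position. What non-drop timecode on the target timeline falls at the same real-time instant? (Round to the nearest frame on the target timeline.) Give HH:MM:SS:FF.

00:56:47:26

Source frame index: (0×3600 + 56×60 + 44) × 30 + 4 = 102124.
Real time: 102124 / (30000/1001) = 25556531/7500 s.
Target frame: (25556531/7500) × (48) = 102226124/625 ≈ 163561.798 → 163562.
At 48 labels/s: frame 163562 → 00:56:47:26.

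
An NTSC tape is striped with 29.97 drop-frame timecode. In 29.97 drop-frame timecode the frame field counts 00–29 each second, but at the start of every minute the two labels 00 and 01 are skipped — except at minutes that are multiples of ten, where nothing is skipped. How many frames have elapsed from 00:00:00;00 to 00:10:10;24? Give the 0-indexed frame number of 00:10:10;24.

As if non-drop at 30 labels/s: (0 × 3600 + 10 × 60 + 10) × 30 + 24 = 18324.
Minute boundaries passed: 10; those not divisible by 10: 10 − 1 = 9; dropped labels = 2 × 9 = 18.
Actual frame index = 18324 − 18 = 18306.

18306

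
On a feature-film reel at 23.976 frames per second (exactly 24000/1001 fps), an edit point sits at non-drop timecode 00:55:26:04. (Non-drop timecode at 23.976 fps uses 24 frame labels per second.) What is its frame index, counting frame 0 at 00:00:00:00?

Total seconds to the label: (0 × 3600 + 55 × 60 + 26) = 3326.
Frame index = 3326 × 24 + 4 = 79828.

79828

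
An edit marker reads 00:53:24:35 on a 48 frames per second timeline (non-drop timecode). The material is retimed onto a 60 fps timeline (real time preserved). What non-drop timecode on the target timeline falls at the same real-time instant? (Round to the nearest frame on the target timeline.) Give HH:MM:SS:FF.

00:53:24:44

Source frame index: (0×3600 + 53×60 + 24) × 48 + 35 = 153827.
Real time: 153827 / (48) = 153827/48 s.
Target frame: (153827/48) × (60) = 769135/4 ≈ 192283.750 → 192284.
At 60 labels/s: frame 192284 → 00:53:24:44.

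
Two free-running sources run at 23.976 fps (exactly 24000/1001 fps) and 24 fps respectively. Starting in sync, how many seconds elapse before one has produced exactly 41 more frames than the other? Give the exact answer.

The gap grows by |24 − 24000/1001| = 24/1001 frames per second.
Time for a 41-frame gap: 41 ÷ (24/1001) = 41041/24 s.

41041/24 seconds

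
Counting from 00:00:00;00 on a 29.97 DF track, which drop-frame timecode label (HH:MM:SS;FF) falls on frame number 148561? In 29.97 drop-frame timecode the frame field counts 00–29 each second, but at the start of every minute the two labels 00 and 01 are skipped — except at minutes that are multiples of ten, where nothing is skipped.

Ten DF minutes hold 17982 frames, so frame 148561 lies in block 8 (frames 143856–161837) with 4705 frames into that block.
The block's first minute is 1800 frames and the rest 1798 each; 4705 frames reaches minute 2, so 8 × 18 + 2 × 2 = 148 labels have been skipped so far.
Adding those back, label number 148561 + 148 = 148709 at 30 labels/s is 4956 s + 29 f = 1 h 22 min 36 s frame 29, i.e. 01:22:36;29.

01:22:36;29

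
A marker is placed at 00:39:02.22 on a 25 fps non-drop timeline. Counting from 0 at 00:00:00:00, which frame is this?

frame 58572

Total seconds to the label: (0 × 3600 + 39 × 60 + 2) = 2342.
Frame index = 2342 × 25 + 22 = 58572.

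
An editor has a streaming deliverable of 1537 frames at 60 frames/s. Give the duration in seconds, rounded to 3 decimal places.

25.617 seconds

Running time = 1537 × 1/60 = 1537/60 s ≈ 25.617 s.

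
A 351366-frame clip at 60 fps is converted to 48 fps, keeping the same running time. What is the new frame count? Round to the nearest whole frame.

281093 frames

Frames at target rate = 351366 × (48) / (60) = 1405464/5 ≈ 281092.800.
Nearest whole frame: 281093.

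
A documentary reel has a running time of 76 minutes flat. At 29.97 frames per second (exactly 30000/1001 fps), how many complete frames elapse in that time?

76 min = 4560 s.
Frames = 4560 × 30000/1001 = 136800000/1001 ≈ 136663.3367.
Complete frames: 136663.

136663 frames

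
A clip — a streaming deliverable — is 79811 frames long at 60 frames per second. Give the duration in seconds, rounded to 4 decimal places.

Running time = 79811 × 1/60 = 79811/60 s ≈ 1330.1833 s.

1330.1833 seconds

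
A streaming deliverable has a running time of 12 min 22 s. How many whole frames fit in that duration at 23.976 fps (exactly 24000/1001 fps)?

12 min 22 s = 742 s.
Frames = 742 × 24000/1001 = 2544000/143 ≈ 17790.2098.
Complete frames: 17790.

17790 frames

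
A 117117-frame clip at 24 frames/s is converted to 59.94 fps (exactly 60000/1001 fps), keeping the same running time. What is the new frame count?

Target frames = source frames × (target rate / source rate) = 117117 × (60000/1001)/(24) = 117117 × 2500/1001 = 292500.

292500 frames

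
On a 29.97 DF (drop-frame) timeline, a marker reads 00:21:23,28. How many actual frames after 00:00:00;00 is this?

As if non-drop at 30 labels/s: (0 × 3600 + 21 × 60 + 23) × 30 + 28 = 38518.
Minute boundaries passed: 21; those not divisible by 10: 21 − 2 = 19; dropped labels = 2 × 19 = 38.
Actual frame index = 38518 − 38 = 38480.

38480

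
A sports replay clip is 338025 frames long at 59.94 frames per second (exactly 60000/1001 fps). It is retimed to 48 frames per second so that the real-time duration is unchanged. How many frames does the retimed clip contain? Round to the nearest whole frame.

270690 frames

Frames at target rate = 338025 × (48) / (60000/1001) = 13534521/50 ≈ 270690.420.
Nearest whole frame: 270690.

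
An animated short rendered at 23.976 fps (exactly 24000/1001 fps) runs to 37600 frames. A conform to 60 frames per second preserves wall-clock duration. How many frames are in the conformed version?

94094 frames

Target frames = source frames × (target rate / source rate) = 37600 × (60)/(24000/1001) = 37600 × 1001/400 = 94094.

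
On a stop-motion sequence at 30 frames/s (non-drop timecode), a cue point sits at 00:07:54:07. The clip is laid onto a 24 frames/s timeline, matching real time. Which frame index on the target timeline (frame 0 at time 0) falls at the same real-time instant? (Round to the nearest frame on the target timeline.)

Source frame index: (0×3600 + 7×60 + 54) × 30 + 7 = 14227.
Real time: 14227 / (30) = 14227/30 s.
Target frame: (14227/30) × (24) = 56908/5 ≈ 11381.600 → 11382.

frame 11382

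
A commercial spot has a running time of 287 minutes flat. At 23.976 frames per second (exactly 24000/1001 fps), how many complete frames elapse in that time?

412867 frames

287 min = 17220 s.
Frames = 17220 × 24000/1001 = 59040000/143 ≈ 412867.1329.
Complete frames: 412867.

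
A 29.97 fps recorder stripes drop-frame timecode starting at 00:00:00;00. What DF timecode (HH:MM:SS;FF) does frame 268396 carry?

02:29:15;16

Ten DF minutes hold 17982 frames, so frame 268396 lies in block 14 (frames 251748–269729) with 16648 frames into that block.
The block's first minute is 1800 frames and the rest 1798 each; 16648 frames reaches minute 9, so 14 × 18 + 9 × 2 = 270 labels have been skipped so far.
Adding those back, label number 268396 + 270 = 268666 at 30 labels/s is 8955 s + 16 f = 2 h 29 min 15 s frame 16, i.e. 02:29:15;16.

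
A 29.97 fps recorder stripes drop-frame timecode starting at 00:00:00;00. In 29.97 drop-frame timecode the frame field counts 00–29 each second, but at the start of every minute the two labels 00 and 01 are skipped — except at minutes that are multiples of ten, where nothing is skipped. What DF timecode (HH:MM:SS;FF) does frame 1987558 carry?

18:25:18;08

Ten DF minutes hold 17982 frames, so frame 1987558 lies in block 110 (frames 1978020–1996001) with 9538 frames into that block.
The block's first minute is 1800 frames and the rest 1798 each; 9538 frames reaches minute 5, so 110 × 18 + 5 × 2 = 1990 labels have been skipped so far.
Adding those back, label number 1987558 + 1990 = 1989548 at 30 labels/s is 66318 s + 8 f = 18 h 25 min 18 s frame 8, i.e. 18:25:18;08.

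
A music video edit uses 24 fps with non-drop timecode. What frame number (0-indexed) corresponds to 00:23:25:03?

frame 33723

Total seconds to the label: (0 × 3600 + 23 × 60 + 25) = 1405.
Frame index = 1405 × 24 + 3 = 33723.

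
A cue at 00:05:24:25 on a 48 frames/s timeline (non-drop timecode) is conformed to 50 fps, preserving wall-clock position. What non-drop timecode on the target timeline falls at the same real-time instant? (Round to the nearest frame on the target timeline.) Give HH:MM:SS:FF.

Source frame index: (0×3600 + 5×60 + 24) × 48 + 25 = 15577.
Real time: 15577 / (48) = 15577/48 s.
Target frame: (15577/48) × (50) = 389425/24 ≈ 16226.042 → 16226.
At 50 labels/s: frame 16226 → 00:05:24:26.

00:05:24:26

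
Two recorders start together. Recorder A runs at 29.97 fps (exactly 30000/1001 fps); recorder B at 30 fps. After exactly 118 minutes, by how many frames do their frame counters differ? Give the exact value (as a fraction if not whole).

212400/1001 frames

118 min = 7080 s.
A emits 30000/1001 × 7080 = 212400000/1001 frames; B emits 30 × 7080 = 212400.
Difference = 212400/1001 frames (≈ 212.1878); B is ahead of A.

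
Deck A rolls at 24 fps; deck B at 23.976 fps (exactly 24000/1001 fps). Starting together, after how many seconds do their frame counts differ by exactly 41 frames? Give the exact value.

The gap grows by |24000/1001 − 24| = 24/1001 frames per second.
Time for a 41-frame gap: 41 ÷ (24/1001) = 41041/24 s.

41041/24 seconds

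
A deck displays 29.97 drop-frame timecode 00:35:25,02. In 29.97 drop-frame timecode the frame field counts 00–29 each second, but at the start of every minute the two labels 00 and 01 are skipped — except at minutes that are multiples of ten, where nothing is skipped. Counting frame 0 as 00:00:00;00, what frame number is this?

As if non-drop at 30 labels/s: (0 × 3600 + 35 × 60 + 25) × 30 + 2 = 63752.
Minute boundaries passed: 35; those not divisible by 10: 35 − 3 = 32; dropped labels = 2 × 32 = 64.
Actual frame index = 63752 − 64 = 63688.

63688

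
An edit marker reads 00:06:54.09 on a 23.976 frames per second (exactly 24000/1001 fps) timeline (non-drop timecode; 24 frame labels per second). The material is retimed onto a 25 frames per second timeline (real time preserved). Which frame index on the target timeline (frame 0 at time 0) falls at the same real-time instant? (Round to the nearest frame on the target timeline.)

Source frame index: (0×3600 + 6×60 + 54) × 24 + 9 = 9945.
Real time: 9945 / (24000/1001) = 663663/1600 s.
Target frame: (663663/1600) × (25) = 663663/64 ≈ 10369.734 → 10370.

frame 10370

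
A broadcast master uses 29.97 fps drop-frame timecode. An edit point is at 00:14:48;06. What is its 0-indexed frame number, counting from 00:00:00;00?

26620

Complete 10-minute blocks: 1, each 17982 frames → 17982.
Remaining 4 whole minutes in the current block: 1800 + 3 × 1798 = 7194 frames.
Within the current minute: 48 × 30 + 6 − 2 = 1444 (labels ;00/;01 skipped at this minute). Total = 17982 + 7194 + 1444 = 26620.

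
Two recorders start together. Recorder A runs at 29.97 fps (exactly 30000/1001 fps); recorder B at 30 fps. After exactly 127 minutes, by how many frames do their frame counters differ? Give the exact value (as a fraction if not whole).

127 min = 7620 s.
A emits 30000/1001 × 7620 = 228600000/1001 frames; B emits 30 × 7620 = 228600.
Difference = 228600/1001 frames (≈ 228.3716); B is ahead of A.

228600/1001 frames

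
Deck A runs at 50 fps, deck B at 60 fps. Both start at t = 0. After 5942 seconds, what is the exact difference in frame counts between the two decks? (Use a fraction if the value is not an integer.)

A emits 50 × 5942 = 297100 frames; B emits 60 × 5942 = 356520.
Difference = 59420 frames; B is ahead of A.

59420 frames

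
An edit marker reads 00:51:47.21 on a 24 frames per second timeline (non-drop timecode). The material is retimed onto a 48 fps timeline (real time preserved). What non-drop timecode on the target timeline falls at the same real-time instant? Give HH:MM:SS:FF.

00:51:47:42

Source frame index: (0×3600 + 51×60 + 47) × 24 + 21 = 74589.
Real time: 74589 / (24) = 24863/8 s.
Target frame: (24863/8) × (48) = 149178.
At 48 labels/s: frame 149178 → 00:51:47:42.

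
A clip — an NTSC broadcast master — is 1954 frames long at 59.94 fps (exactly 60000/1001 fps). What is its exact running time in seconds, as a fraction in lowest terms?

Running time = 1954 ÷ (60000/1001) = 1954 × 1001/60000 = 977977/30000 s.

977977/30000 seconds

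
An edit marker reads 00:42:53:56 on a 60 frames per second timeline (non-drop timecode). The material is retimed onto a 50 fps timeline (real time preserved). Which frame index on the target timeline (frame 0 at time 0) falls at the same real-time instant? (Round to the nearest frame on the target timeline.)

frame 128697

Source frame index: (0×3600 + 42×60 + 53) × 60 + 56 = 154436.
Real time: 154436 / (60) = 38609/15 s.
Target frame: (38609/15) × (50) = 386090/3 ≈ 128696.667 → 128697.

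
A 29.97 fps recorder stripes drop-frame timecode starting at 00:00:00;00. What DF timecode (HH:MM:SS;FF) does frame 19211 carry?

00:10:40;29

Ten DF minutes hold 17982 frames, so frame 19211 lies in block 1 (frames 17982–35963) with 1229 frames into that block.
The block's first minute is 1800 frames and the rest 1798 each; 1229 frames reaches minute 0, so 1 × 18 + 0 × 2 = 18 labels have been skipped so far.
Adding those back, label number 19211 + 18 = 19229 at 30 labels/s is 640 s + 29 f = 0 h 10 min 40 s frame 29, i.e. 00:10:40;29.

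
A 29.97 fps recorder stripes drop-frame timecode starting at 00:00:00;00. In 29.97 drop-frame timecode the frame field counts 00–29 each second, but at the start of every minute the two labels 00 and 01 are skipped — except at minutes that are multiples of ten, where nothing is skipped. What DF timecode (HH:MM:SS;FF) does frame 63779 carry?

00:35:28;03

Ten DF minutes hold 17982 frames, so frame 63779 lies in block 3 (frames 53946–71927) with 9833 frames into that block.
The block's first minute is 1800 frames and the rest 1798 each; 9833 frames reaches minute 5, so 3 × 18 + 5 × 2 = 64 labels have been skipped so far.
Adding those back, label number 63779 + 64 = 63843 at 30 labels/s is 2128 s + 3 f = 0 h 35 min 28 s frame 3, i.e. 00:35:28;03.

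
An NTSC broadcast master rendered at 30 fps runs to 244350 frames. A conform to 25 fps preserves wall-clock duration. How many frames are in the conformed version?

203625 frames

Target frames = source frames × (target rate / source rate) = 244350 × (25)/(30) = 244350 × 5/6 = 203625.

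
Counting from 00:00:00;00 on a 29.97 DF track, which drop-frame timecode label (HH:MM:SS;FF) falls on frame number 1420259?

Ten DF minutes hold 17982 frames, so frame 1420259 lies in block 78 (frames 1402596–1420577) with 17663 frames into that block.
The block's first minute is 1800 frames and the rest 1798 each; 17663 frames reaches minute 9, so 78 × 18 + 9 × 2 = 1422 labels have been skipped so far.
Adding those back, label number 1420259 + 1422 = 1421681 at 30 labels/s is 47389 s + 11 f = 13 h 9 min 49 s frame 11, i.e. 13:09:49;11.

13:09:49;11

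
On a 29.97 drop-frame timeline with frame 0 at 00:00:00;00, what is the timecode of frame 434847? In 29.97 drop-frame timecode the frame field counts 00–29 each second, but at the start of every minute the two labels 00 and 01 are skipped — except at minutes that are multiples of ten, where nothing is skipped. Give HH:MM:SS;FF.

Each 10-minute DF block holds 10 × 60 × 30 − 9 × 2 = 17982 frames. 434847 ÷ 17982 → 24 full blocks, remainder 3279.
Within the partial block the first minute is 1800 frames and each further minute 1798, so 1 further minute boundary passed. Total skipped labels = 18 × 24 + 2 × 1 = 434.
Non-drop label index = 434847 + 434 = 435281; at 30 labels/s that is 04:01:49:11, i.e. DF 04:01:49;11.

04:01:49;11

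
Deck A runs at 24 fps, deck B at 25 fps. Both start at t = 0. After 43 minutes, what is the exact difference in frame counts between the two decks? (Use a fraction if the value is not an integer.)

43 min = 2580 s.
A emits 24 × 2580 = 61920 frames; B emits 25 × 2580 = 64500.
Difference = 2580 frames; B is ahead of A.

2580 frames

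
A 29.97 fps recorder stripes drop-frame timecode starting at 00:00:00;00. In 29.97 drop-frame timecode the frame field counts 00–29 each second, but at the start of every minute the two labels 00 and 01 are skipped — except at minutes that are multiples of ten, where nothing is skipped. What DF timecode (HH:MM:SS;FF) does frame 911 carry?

00:00:30;11

Ten DF minutes hold 17982 frames, so frame 911 lies in block 0 (frames 0–17981) with 911 frames into that block.
The block's first minute is 1800 frames and the rest 1798 each; 911 frames reaches minute 0, so 0 × 18 + 0 × 2 = 0 labels have been skipped so far.
Adding those back, label number 911 + 0 = 911 at 30 labels/s is 30 s + 11 f = 0 h 0 min 30 s frame 11, i.e. 00:00:30;11.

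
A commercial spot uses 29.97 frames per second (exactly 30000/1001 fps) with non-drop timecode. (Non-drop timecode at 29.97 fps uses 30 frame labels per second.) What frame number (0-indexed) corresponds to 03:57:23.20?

Total seconds to the label: (3 × 3600 + 57 × 60 + 23) = 14243.
Frame index = 14243 × 30 + 20 = 427310.

427310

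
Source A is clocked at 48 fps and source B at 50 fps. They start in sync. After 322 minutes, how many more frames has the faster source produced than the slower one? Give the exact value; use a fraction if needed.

322 min = 19320 s.
A emits 48 × 19320 = 927360 frames; B emits 50 × 19320 = 966000.
Difference = 38640 frames; B is ahead of A.

38640 frames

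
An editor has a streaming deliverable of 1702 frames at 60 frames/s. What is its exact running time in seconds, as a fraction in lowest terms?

Running time = 1702 ÷ (60) = 1702 × 1/60 = 851/30 s.

851/30 seconds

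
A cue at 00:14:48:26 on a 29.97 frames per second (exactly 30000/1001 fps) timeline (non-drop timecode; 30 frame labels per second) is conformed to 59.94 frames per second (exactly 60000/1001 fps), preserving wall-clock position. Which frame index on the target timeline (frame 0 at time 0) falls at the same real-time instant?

Source frame index: (0×3600 + 14×60 + 48) × 30 + 26 = 26666.
Real time: 26666 / (30000/1001) = 13346333/15000 s.
Target frame: (13346333/15000) × (60000/1001) = 53332.

frame 53332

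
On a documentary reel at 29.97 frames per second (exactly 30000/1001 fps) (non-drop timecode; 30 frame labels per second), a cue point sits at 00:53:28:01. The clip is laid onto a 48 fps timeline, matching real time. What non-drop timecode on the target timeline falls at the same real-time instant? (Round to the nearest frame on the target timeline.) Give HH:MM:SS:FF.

Source frame index: (0×3600 + 53×60 + 28) × 30 + 1 = 96241.
Real time: 96241 / (30000/1001) = 96337241/30000 s.
Target frame: (96337241/30000) × (48) = 96337241/625 ≈ 154139.586 → 154140.
At 48 labels/s: frame 154140 → 00:53:31:12.

00:53:31:12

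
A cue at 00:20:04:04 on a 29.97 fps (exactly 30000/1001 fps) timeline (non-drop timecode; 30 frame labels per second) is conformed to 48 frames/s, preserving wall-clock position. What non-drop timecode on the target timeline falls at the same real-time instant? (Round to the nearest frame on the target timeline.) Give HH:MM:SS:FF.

00:20:05:16

Source frame index: (0×3600 + 20×60 + 4) × 30 + 4 = 36124.
Real time: 36124 / (30000/1001) = 9040031/7500 s.
Target frame: (9040031/7500) × (48) = 36160124/625 ≈ 57856.198 → 57856.
At 48 labels/s: frame 57856 → 00:20:05:16.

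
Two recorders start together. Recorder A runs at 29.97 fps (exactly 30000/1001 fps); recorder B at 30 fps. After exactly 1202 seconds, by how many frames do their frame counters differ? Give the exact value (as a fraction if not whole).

A emits 30000/1001 × 1202 = 36060000/1001 frames; B emits 30 × 1202 = 36060.
Difference = 36060/1001 frames (≈ 36.0240); B is ahead of A.

36060/1001 frames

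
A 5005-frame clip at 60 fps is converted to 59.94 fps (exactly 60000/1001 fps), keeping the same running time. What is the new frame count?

Target frames = source frames × (target rate / source rate) = 5005 × (60000/1001)/(60) = 5005 × 1000/1001 = 5000.

5000 frames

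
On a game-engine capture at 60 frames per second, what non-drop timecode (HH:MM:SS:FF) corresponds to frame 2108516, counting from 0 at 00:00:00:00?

09:45:41:56

2108516 ÷ 60 = 35141 full seconds, remainder 56 frames.
35141 s = 9 h 45 min 41 s.
Timecode: 09:45:41:56.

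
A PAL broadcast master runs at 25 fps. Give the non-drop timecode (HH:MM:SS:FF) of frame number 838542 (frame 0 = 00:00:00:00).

09:19:01:17

838542 ÷ 25 = 33541 full seconds, remainder 17 frames.
33541 s = 9 h 19 min 1 s.
Timecode: 09:19:01:17.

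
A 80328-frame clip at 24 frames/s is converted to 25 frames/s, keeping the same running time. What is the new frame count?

Target frames = source frames × (target rate / source rate) = 80328 × (25)/(24) = 80328 × 25/24 = 83675.

83675 frames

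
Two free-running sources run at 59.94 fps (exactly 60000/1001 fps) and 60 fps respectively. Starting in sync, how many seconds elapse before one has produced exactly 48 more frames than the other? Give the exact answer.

800.8 seconds

The gap grows by |60 − 60000/1001| = 60/1001 frames per second.
Time for a 48-frame gap: 48 ÷ (60/1001) = 800.8 s.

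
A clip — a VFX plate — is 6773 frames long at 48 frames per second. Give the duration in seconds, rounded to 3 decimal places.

Running time = 6773 × 1/48 = 6773/48 s ≈ 141.104 s.

141.104 seconds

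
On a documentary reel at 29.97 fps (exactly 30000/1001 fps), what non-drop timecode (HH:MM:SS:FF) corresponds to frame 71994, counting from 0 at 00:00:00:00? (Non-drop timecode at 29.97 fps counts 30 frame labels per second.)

71994 ÷ 30 = 2399 full seconds, remainder 24 frames.
2399 s = 0 h 39 min 59 s.
Timecode: 00:39:59:24.

00:39:59:24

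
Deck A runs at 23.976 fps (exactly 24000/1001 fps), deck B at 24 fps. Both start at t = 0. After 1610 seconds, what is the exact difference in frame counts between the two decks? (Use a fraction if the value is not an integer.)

A emits 24000/1001 × 1610 = 5520000/143 frames; B emits 24 × 1610 = 38640.
Difference = 5520/143 frames (≈ 38.6014); B is ahead of A.

5520/143 frames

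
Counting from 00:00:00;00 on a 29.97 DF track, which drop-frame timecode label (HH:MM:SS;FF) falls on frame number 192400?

01:46:59;22

Each 10-minute DF block holds 10 × 60 × 30 − 9 × 2 = 17982 frames. 192400 ÷ 17982 → 10 full blocks, remainder 12580.
Within the partial block the first minute is 1800 frames and each further minute 1798, so 6 further minute boundaries passed. Total skipped labels = 18 × 10 + 2 × 6 = 192.
Non-drop label index = 192400 + 192 = 192592; at 30 labels/s that is 01:46:59:22, i.e. DF 01:46:59;22.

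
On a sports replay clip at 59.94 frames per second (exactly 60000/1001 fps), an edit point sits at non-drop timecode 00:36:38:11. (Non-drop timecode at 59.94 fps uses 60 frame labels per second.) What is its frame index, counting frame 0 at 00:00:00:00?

Total seconds to the label: (0 × 3600 + 36 × 60 + 38) = 2198.
Frame index = 2198 × 60 + 11 = 131891.

131891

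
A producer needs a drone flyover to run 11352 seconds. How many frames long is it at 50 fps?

Frames = 11352 × 50 = 567600.

567600 frames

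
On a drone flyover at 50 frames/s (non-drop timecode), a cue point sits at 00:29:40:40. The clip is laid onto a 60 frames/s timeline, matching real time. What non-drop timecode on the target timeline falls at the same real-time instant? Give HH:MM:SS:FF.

Source frame index: (0×3600 + 29×60 + 40) × 50 + 40 = 89040.
Real time: 89040 / (50) = 8904/5 s.
Target frame: (8904/5) × (60) = 106848.
At 60 labels/s: frame 106848 → 00:29:40:48.

00:29:40:48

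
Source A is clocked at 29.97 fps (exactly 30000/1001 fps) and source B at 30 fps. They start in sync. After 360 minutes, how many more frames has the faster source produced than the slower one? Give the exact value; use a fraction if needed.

648000/1001 frames

360 min = 21600 s.
A emits 30000/1001 × 21600 = 648000000/1001 frames; B emits 30 × 21600 = 648000.
Difference = 648000/1001 frames (≈ 647.3526); B is ahead of A.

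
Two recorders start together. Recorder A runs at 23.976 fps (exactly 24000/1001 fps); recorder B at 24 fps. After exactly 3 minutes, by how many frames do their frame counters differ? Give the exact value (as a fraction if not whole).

4320/1001 frames

3 min = 180 s.
A emits 24000/1001 × 180 = 4320000/1001 frames; B emits 24 × 180 = 4320.
Difference = 4320/1001 frames (≈ 4.3157); B is ahead of A.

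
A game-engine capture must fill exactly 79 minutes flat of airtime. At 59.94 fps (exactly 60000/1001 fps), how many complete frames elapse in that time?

284115 frames

79 min = 4740 s.
Frames = 4740 × 60000/1001 = 284400000/1001 ≈ 284115.8841.
Complete frames: 284115.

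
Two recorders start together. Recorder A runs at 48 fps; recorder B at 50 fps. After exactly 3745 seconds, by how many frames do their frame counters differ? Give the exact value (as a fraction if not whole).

7490 frames

A emits 48 × 3745 = 179760 frames; B emits 50 × 3745 = 187250.
Difference = 7490 frames; B is ahead of A.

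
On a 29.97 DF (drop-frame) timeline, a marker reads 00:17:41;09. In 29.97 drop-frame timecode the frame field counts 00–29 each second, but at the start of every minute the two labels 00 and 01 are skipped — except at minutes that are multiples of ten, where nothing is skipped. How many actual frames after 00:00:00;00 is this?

As if non-drop at 30 labels/s: (0 × 3600 + 17 × 60 + 41) × 30 + 9 = 31839.
Minute boundaries passed: 17; those not divisible by 10: 17 − 1 = 16; dropped labels = 2 × 16 = 32.
Actual frame index = 31839 − 32 = 31807.

31807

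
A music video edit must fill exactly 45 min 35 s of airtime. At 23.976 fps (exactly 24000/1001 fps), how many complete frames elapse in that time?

65574 frames

45 min 35 s = 2735 s.
Frames = 2735 × 24000/1001 = 65640000/1001 ≈ 65574.4256.
Complete frames: 65574.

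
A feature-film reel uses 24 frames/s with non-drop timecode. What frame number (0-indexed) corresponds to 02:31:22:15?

Total seconds to the label: (2 × 3600 + 31 × 60 + 22) = 9082.
Frame index = 9082 × 24 + 15 = 217983.

217983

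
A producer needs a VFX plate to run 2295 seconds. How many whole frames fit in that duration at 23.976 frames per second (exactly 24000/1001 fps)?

55024 frames

Frames = 2295 × 24000/1001 = 55080000/1001 ≈ 55024.9750.
Complete frames: 55024.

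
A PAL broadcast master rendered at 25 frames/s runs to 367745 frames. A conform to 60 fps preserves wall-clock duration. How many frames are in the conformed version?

882588 frames

Target frames = source frames × (target rate / source rate) = 367745 × (60)/(25) = 367745 × 12/5 = 882588.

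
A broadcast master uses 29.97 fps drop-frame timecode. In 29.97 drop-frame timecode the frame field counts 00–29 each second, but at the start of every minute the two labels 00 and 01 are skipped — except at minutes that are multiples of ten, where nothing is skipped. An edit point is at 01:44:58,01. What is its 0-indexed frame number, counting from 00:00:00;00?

188753

As if non-drop at 30 labels/s: (1 × 3600 + 44 × 60 + 58) × 30 + 1 = 188941.
Minute boundaries passed: 104; those not divisible by 10: 104 − 10 = 94; dropped labels = 2 × 94 = 188.
Actual frame index = 188941 − 188 = 188753.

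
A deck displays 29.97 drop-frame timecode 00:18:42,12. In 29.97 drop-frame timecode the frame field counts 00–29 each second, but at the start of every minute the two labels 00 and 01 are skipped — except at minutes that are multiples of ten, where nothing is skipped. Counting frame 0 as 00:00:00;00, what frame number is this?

Complete 10-minute blocks: 1, each 17982 frames → 17982.
Remaining 8 whole minutes in the current block: 1800 + 7 × 1798 = 14386 frames.
Within the current minute: 42 × 30 + 12 − 2 = 1270 (labels ;00/;01 skipped at this minute). Total = 17982 + 14386 + 1270 = 33638.

33638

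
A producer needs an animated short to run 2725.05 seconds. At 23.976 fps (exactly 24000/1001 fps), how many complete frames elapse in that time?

Frames = 2725.05 × 24000/1001 = 65401200/1001 ≈ 65335.8641.
Complete frames: 65335.

65335 frames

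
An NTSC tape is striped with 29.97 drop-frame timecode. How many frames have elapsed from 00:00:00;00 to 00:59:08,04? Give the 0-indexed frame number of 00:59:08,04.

106336

Complete 10-minute blocks: 5, each 17982 frames → 89910.
Remaining 9 whole minutes in the current block: 1800 + 8 × 1798 = 16184 frames.
Within the current minute: 8 × 30 + 4 − 2 = 242 (labels ;00/;01 skipped at this minute). Total = 89910 + 16184 + 242 = 106336.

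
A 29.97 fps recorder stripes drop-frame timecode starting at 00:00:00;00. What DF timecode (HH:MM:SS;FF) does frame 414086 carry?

Ten DF minutes hold 17982 frames, so frame 414086 lies in block 23 (frames 413586–431567) with 500 frames into that block.
The block's first minute is 1800 frames and the rest 1798 each; 500 frames reaches minute 0, so 23 × 18 + 0 × 2 = 414 labels have been skipped so far.
Adding those back, label number 414086 + 414 = 414500 at 30 labels/s is 13816 s + 20 f = 3 h 50 min 16 s frame 20, i.e. 03:50:16;20.

03:50:16;20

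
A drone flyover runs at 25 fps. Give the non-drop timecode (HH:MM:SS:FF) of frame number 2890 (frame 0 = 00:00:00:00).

2890 ÷ 25 = 115 full seconds, remainder 15 frames.
115 s = 0 h 1 min 55 s.
Timecode: 00:01:55:15.

00:01:55:15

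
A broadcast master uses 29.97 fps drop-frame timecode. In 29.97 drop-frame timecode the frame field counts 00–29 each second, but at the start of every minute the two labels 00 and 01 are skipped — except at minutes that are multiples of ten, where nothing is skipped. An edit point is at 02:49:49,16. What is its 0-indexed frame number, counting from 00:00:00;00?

305380

As if non-drop at 30 labels/s: (2 × 3600 + 49 × 60 + 49) × 30 + 16 = 305686.
Minute boundaries passed: 169; those not divisible by 10: 169 − 16 = 153; dropped labels = 2 × 153 = 306.
Actual frame index = 305686 − 306 = 305380.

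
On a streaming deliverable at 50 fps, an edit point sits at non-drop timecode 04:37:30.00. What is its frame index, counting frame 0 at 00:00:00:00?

Total seconds to the label: (4 × 3600 + 37 × 60 + 30) = 16650.
Frame index = 16650 × 50 + 0 = 832500.

832500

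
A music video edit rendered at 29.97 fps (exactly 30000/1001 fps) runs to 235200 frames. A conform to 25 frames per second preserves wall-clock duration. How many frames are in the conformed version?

196196 frames

Target frames = source frames × (target rate / source rate) = 235200 × (25)/(30000/1001) = 235200 × 1001/1200 = 196196.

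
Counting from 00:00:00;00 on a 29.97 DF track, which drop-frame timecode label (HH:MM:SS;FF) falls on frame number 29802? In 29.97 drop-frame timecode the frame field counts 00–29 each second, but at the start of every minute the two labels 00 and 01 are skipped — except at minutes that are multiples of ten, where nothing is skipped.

00:16:34;12

Each 10-minute DF block holds 10 × 60 × 30 − 9 × 2 = 17982 frames. 29802 ÷ 17982 → 1 full block, remainder 11820.
Within the partial block the first minute is 1800 frames and each further minute 1798, so 6 further minute boundaries passed. Total skipped labels = 18 × 1 + 2 × 6 = 30.
Non-drop label index = 29802 + 30 = 29832; at 30 labels/s that is 00:16:34:12, i.e. DF 00:16:34;12.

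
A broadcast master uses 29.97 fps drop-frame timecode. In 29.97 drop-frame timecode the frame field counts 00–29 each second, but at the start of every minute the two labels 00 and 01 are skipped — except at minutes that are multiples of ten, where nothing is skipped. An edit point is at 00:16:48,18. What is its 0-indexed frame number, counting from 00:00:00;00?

Complete 10-minute blocks: 1, each 17982 frames → 17982.
Remaining 6 whole minutes in the current block: 1800 + 5 × 1798 = 10790 frames.
Within the current minute: 48 × 30 + 18 − 2 = 1456 (labels ;00/;01 skipped at this minute). Total = 17982 + 10790 + 1456 = 30228.

30228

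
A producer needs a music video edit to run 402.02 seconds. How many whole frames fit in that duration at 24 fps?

Frames = 402.02 × 24 = 241212/25 ≈ 9648.4800.
Complete frames: 9648.

9648 frames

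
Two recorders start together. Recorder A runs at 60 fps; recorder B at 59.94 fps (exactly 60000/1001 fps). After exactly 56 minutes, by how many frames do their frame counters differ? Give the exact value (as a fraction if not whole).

28800/143 frames

56 min = 3360 s.
A emits 60 × 3360 = 201600 frames; B emits 60000/1001 × 3360 = 28800000/143.
Difference = 28800/143 frames (≈ 201.3986); B is behind A.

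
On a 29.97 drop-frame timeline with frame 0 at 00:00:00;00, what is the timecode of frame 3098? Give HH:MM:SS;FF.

Ten DF minutes hold 17982 frames, so frame 3098 lies in block 0 (frames 0–17981) with 3098 frames into that block.
The block's first minute is 1800 frames and the rest 1798 each; 3098 frames reaches minute 1, so 0 × 18 + 1 × 2 = 2 labels have been skipped so far.
Adding those back, label number 3098 + 2 = 3100 at 30 labels/s is 103 s + 10 f = 0 h 1 min 43 s frame 10, i.e. 00:01:43;10.

00:01:43;10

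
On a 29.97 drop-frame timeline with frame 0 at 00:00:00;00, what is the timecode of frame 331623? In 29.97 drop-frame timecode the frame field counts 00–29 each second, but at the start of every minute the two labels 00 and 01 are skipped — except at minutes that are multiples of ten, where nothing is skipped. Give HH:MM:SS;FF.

03:04:25;05

Each 10-minute DF block holds 10 × 60 × 30 − 9 × 2 = 17982 frames. 331623 ÷ 17982 → 18 full blocks, remainder 7947.
Within the partial block the first minute is 1800 frames and each further minute 1798, so 4 further minute boundaries passed. Total skipped labels = 18 × 18 + 2 × 4 = 332.
Non-drop label index = 331623 + 332 = 331955; at 30 labels/s that is 03:04:25:05, i.e. DF 03:04:25;05.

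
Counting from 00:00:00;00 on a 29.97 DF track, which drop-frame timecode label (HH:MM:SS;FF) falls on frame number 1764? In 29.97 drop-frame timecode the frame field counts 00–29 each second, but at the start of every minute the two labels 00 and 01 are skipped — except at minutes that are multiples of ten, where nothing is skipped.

Each 10-minute DF block holds 10 × 60 × 30 − 9 × 2 = 17982 frames. 1764 ÷ 17982 → 0 full blocks, remainder 1764.
Within the partial block the first minute is 1800 frames and each further minute 1798, so 0 further minute boundaries passed. Total skipped labels = 18 × 0 + 2 × 0 = 0.
Non-drop label index = 1764 + 0 = 1764; at 30 labels/s that is 00:00:58:24, i.e. DF 00:00:58;24.

00:00:58;24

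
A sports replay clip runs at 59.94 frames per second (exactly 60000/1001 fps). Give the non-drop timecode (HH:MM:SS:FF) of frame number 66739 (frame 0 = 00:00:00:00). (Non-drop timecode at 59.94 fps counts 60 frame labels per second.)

66739 ÷ 60 = 1112 full seconds, remainder 19 frames.
1112 s = 0 h 18 min 32 s.
Timecode: 00:18:32:19.

00:18:32:19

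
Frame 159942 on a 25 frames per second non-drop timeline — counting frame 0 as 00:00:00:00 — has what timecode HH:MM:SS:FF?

01:46:37:17

159942 ÷ 25 = 6397 full seconds, remainder 17 frames.
6397 s = 1 h 46 min 37 s.
Timecode: 01:46:37:17.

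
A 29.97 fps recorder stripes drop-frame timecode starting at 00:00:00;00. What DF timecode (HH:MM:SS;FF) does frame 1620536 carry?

Ten DF minutes hold 17982 frames, so frame 1620536 lies in block 90 (frames 1618380–1636361) with 2156 frames into that block.
The block's first minute is 1800 frames and the rest 1798 each; 2156 frames reaches minute 1, so 90 × 18 + 1 × 2 = 1622 labels have been skipped so far.
Adding those back, label number 1620536 + 1622 = 1622158 at 30 labels/s is 54071 s + 28 f = 15 h 1 min 11 s frame 28, i.e. 15:01:11;28.

15:01:11;28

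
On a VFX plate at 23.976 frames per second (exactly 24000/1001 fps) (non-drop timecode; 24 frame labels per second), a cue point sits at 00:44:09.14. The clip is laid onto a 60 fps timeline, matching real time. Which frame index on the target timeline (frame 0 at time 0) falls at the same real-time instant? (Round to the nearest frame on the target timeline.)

Source frame index: (0×3600 + 44×60 + 9) × 24 + 14 = 63590.
Real time: 63590 / (24000/1001) = 6365359/2400 s.
Target frame: (6365359/2400) × (60) = 6365359/40 ≈ 159133.975 → 159134.

frame 159134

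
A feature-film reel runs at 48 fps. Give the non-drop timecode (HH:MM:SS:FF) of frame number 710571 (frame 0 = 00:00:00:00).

04:06:43:27

710571 ÷ 48 = 14803 full seconds, remainder 27 frames.
14803 s = 4 h 6 min 43 s.
Timecode: 04:06:43:27.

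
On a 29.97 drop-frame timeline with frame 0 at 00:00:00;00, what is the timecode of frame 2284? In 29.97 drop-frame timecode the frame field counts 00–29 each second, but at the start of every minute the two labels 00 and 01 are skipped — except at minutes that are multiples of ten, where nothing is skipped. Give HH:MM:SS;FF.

Ten DF minutes hold 17982 frames, so frame 2284 lies in block 0 (frames 0–17981) with 2284 frames into that block.
The block's first minute is 1800 frames and the rest 1798 each; 2284 frames reaches minute 1, so 0 × 18 + 1 × 2 = 2 labels have been skipped so far.
Adding those back, label number 2284 + 2 = 2286 at 30 labels/s is 76 s + 6 f = 0 h 1 min 16 s frame 6, i.e. 00:01:16;06.

00:01:16;06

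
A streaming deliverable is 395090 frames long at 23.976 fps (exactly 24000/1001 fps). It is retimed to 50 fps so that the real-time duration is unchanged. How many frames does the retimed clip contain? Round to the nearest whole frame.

Frames at target rate = 395090 × (50) / (24000/1001) = 39548509/48 ≈ 823927.271.
Nearest whole frame: 823927.

823927 frames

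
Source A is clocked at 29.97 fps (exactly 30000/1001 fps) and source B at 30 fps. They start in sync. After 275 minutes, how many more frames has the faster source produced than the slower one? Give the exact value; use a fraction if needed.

275 min = 16500 s.
A emits 30000/1001 × 16500 = 45000000/91 frames; B emits 30 × 16500 = 495000.
Difference = 45000/91 frames (≈ 494.5055); B is ahead of A.

45000/91 frames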